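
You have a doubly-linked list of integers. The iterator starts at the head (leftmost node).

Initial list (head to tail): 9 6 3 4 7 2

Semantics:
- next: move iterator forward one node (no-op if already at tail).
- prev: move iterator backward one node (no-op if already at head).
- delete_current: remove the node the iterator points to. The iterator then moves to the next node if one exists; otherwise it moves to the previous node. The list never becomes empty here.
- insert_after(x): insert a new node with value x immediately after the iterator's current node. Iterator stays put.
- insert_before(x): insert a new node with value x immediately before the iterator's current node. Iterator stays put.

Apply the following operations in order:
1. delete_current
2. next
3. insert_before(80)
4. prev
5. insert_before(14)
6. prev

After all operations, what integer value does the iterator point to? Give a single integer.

Answer: 14

Derivation:
After 1 (delete_current): list=[6, 3, 4, 7, 2] cursor@6
After 2 (next): list=[6, 3, 4, 7, 2] cursor@3
After 3 (insert_before(80)): list=[6, 80, 3, 4, 7, 2] cursor@3
After 4 (prev): list=[6, 80, 3, 4, 7, 2] cursor@80
After 5 (insert_before(14)): list=[6, 14, 80, 3, 4, 7, 2] cursor@80
After 6 (prev): list=[6, 14, 80, 3, 4, 7, 2] cursor@14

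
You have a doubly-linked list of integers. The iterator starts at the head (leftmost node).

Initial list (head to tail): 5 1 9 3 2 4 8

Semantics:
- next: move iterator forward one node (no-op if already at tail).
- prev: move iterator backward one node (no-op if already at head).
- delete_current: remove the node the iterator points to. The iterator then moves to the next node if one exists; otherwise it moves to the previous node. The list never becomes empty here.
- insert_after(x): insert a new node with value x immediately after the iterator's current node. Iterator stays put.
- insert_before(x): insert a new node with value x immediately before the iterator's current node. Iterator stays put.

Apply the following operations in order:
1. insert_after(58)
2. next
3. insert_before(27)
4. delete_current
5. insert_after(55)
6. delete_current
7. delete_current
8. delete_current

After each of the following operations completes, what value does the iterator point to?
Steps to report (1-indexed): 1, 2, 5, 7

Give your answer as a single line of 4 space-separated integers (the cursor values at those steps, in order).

Answer: 5 58 1 9

Derivation:
After 1 (insert_after(58)): list=[5, 58, 1, 9, 3, 2, 4, 8] cursor@5
After 2 (next): list=[5, 58, 1, 9, 3, 2, 4, 8] cursor@58
After 3 (insert_before(27)): list=[5, 27, 58, 1, 9, 3, 2, 4, 8] cursor@58
After 4 (delete_current): list=[5, 27, 1, 9, 3, 2, 4, 8] cursor@1
After 5 (insert_after(55)): list=[5, 27, 1, 55, 9, 3, 2, 4, 8] cursor@1
After 6 (delete_current): list=[5, 27, 55, 9, 3, 2, 4, 8] cursor@55
After 7 (delete_current): list=[5, 27, 9, 3, 2, 4, 8] cursor@9
After 8 (delete_current): list=[5, 27, 3, 2, 4, 8] cursor@3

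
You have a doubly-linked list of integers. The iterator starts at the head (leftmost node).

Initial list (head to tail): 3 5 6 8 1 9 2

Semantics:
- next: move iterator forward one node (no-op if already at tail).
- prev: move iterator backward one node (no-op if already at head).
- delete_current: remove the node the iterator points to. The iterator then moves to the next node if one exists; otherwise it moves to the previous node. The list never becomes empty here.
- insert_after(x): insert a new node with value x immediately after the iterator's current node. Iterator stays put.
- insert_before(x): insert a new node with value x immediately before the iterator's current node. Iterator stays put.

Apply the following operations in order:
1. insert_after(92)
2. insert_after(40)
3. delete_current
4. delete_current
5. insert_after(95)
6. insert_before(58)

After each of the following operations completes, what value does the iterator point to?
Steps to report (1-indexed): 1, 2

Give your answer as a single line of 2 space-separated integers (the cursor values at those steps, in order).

After 1 (insert_after(92)): list=[3, 92, 5, 6, 8, 1, 9, 2] cursor@3
After 2 (insert_after(40)): list=[3, 40, 92, 5, 6, 8, 1, 9, 2] cursor@3
After 3 (delete_current): list=[40, 92, 5, 6, 8, 1, 9, 2] cursor@40
After 4 (delete_current): list=[92, 5, 6, 8, 1, 9, 2] cursor@92
After 5 (insert_after(95)): list=[92, 95, 5, 6, 8, 1, 9, 2] cursor@92
After 6 (insert_before(58)): list=[58, 92, 95, 5, 6, 8, 1, 9, 2] cursor@92

Answer: 3 3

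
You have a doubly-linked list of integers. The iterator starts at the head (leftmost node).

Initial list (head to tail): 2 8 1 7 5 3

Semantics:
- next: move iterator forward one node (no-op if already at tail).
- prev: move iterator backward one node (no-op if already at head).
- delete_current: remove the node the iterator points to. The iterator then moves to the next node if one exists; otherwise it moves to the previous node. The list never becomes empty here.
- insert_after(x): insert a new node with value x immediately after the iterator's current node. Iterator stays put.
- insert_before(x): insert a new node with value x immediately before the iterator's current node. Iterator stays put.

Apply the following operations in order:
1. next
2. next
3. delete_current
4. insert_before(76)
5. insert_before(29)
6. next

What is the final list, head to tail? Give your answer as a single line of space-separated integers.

After 1 (next): list=[2, 8, 1, 7, 5, 3] cursor@8
After 2 (next): list=[2, 8, 1, 7, 5, 3] cursor@1
After 3 (delete_current): list=[2, 8, 7, 5, 3] cursor@7
After 4 (insert_before(76)): list=[2, 8, 76, 7, 5, 3] cursor@7
After 5 (insert_before(29)): list=[2, 8, 76, 29, 7, 5, 3] cursor@7
After 6 (next): list=[2, 8, 76, 29, 7, 5, 3] cursor@5

Answer: 2 8 76 29 7 5 3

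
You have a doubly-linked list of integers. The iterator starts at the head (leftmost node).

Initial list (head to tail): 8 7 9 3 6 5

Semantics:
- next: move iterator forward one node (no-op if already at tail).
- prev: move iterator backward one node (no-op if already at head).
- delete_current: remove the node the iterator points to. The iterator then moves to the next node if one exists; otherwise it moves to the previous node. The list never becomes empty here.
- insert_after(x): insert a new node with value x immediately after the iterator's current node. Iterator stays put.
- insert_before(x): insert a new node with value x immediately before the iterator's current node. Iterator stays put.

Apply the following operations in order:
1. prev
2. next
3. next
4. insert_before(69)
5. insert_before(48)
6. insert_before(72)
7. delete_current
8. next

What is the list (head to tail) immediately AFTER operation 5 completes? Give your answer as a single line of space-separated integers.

Answer: 8 7 69 48 9 3 6 5

Derivation:
After 1 (prev): list=[8, 7, 9, 3, 6, 5] cursor@8
After 2 (next): list=[8, 7, 9, 3, 6, 5] cursor@7
After 3 (next): list=[8, 7, 9, 3, 6, 5] cursor@9
After 4 (insert_before(69)): list=[8, 7, 69, 9, 3, 6, 5] cursor@9
After 5 (insert_before(48)): list=[8, 7, 69, 48, 9, 3, 6, 5] cursor@9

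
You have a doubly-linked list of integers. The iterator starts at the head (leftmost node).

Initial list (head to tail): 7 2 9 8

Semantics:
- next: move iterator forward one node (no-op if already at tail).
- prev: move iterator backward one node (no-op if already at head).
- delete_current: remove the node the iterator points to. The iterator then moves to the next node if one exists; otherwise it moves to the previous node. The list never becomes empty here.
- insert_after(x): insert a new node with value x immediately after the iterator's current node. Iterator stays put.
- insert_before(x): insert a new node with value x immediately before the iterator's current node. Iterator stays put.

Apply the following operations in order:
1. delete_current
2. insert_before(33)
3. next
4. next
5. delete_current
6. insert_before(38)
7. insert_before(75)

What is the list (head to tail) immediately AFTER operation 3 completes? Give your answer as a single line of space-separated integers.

Answer: 33 2 9 8

Derivation:
After 1 (delete_current): list=[2, 9, 8] cursor@2
After 2 (insert_before(33)): list=[33, 2, 9, 8] cursor@2
After 3 (next): list=[33, 2, 9, 8] cursor@9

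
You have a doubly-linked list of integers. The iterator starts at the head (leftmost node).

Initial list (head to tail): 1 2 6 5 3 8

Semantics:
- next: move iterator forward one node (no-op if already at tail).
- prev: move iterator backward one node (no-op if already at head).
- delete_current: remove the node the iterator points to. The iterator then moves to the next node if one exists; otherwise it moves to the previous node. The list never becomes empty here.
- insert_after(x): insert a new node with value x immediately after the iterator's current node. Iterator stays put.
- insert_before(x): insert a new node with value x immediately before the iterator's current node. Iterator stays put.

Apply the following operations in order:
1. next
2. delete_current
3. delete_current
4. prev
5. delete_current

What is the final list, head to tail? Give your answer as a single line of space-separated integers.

Answer: 5 3 8

Derivation:
After 1 (next): list=[1, 2, 6, 5, 3, 8] cursor@2
After 2 (delete_current): list=[1, 6, 5, 3, 8] cursor@6
After 3 (delete_current): list=[1, 5, 3, 8] cursor@5
After 4 (prev): list=[1, 5, 3, 8] cursor@1
After 5 (delete_current): list=[5, 3, 8] cursor@5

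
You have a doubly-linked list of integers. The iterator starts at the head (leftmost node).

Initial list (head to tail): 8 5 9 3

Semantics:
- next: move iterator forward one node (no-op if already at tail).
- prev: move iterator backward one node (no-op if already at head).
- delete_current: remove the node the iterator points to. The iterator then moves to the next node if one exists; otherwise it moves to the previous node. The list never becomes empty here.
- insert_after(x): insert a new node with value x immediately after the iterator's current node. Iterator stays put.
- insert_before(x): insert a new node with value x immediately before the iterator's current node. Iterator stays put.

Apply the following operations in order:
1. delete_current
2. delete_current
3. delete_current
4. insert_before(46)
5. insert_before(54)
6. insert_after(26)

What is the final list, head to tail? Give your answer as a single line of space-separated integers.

Answer: 46 54 3 26

Derivation:
After 1 (delete_current): list=[5, 9, 3] cursor@5
After 2 (delete_current): list=[9, 3] cursor@9
After 3 (delete_current): list=[3] cursor@3
After 4 (insert_before(46)): list=[46, 3] cursor@3
After 5 (insert_before(54)): list=[46, 54, 3] cursor@3
After 6 (insert_after(26)): list=[46, 54, 3, 26] cursor@3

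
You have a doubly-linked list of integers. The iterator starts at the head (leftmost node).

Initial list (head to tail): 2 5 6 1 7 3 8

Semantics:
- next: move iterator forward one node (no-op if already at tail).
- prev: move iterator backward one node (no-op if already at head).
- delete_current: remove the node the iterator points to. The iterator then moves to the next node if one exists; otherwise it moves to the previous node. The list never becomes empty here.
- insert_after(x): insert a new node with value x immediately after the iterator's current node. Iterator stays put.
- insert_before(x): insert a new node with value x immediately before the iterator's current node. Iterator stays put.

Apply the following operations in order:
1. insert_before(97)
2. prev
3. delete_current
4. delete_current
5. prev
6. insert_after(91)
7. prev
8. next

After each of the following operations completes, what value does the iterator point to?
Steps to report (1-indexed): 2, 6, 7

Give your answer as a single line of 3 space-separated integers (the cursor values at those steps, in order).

Answer: 97 5 5

Derivation:
After 1 (insert_before(97)): list=[97, 2, 5, 6, 1, 7, 3, 8] cursor@2
After 2 (prev): list=[97, 2, 5, 6, 1, 7, 3, 8] cursor@97
After 3 (delete_current): list=[2, 5, 6, 1, 7, 3, 8] cursor@2
After 4 (delete_current): list=[5, 6, 1, 7, 3, 8] cursor@5
After 5 (prev): list=[5, 6, 1, 7, 3, 8] cursor@5
After 6 (insert_after(91)): list=[5, 91, 6, 1, 7, 3, 8] cursor@5
After 7 (prev): list=[5, 91, 6, 1, 7, 3, 8] cursor@5
After 8 (next): list=[5, 91, 6, 1, 7, 3, 8] cursor@91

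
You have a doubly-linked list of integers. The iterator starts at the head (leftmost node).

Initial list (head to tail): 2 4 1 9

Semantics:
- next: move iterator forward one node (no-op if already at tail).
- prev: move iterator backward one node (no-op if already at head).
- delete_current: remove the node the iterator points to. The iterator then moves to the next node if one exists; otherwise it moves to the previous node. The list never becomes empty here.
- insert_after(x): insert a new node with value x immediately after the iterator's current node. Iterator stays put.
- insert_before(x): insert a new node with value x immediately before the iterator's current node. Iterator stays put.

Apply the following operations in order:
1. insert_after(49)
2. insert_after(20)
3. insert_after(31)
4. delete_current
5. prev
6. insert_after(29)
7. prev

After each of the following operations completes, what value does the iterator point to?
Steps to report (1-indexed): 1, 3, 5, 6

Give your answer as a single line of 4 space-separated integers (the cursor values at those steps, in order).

Answer: 2 2 31 31

Derivation:
After 1 (insert_after(49)): list=[2, 49, 4, 1, 9] cursor@2
After 2 (insert_after(20)): list=[2, 20, 49, 4, 1, 9] cursor@2
After 3 (insert_after(31)): list=[2, 31, 20, 49, 4, 1, 9] cursor@2
After 4 (delete_current): list=[31, 20, 49, 4, 1, 9] cursor@31
After 5 (prev): list=[31, 20, 49, 4, 1, 9] cursor@31
After 6 (insert_after(29)): list=[31, 29, 20, 49, 4, 1, 9] cursor@31
After 7 (prev): list=[31, 29, 20, 49, 4, 1, 9] cursor@31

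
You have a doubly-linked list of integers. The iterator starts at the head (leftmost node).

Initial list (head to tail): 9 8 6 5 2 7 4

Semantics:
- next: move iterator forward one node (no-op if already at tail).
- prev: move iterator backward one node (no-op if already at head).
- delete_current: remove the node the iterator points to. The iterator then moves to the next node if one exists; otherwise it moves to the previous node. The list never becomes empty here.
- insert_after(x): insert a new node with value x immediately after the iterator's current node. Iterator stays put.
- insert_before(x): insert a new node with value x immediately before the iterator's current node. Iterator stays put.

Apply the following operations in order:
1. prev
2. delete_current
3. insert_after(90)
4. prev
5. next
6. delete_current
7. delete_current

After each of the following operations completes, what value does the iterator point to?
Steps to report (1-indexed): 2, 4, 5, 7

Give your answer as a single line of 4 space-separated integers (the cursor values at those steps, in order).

After 1 (prev): list=[9, 8, 6, 5, 2, 7, 4] cursor@9
After 2 (delete_current): list=[8, 6, 5, 2, 7, 4] cursor@8
After 3 (insert_after(90)): list=[8, 90, 6, 5, 2, 7, 4] cursor@8
After 4 (prev): list=[8, 90, 6, 5, 2, 7, 4] cursor@8
After 5 (next): list=[8, 90, 6, 5, 2, 7, 4] cursor@90
After 6 (delete_current): list=[8, 6, 5, 2, 7, 4] cursor@6
After 7 (delete_current): list=[8, 5, 2, 7, 4] cursor@5

Answer: 8 8 90 5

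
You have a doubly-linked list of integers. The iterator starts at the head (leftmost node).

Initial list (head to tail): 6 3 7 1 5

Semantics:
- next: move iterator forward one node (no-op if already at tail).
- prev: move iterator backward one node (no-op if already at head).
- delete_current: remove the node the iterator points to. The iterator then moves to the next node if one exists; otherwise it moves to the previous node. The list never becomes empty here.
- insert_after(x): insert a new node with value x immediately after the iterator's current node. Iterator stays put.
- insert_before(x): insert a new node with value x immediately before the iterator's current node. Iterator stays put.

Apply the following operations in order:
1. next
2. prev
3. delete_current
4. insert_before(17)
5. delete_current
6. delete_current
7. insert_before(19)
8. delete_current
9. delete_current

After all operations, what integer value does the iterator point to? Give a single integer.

After 1 (next): list=[6, 3, 7, 1, 5] cursor@3
After 2 (prev): list=[6, 3, 7, 1, 5] cursor@6
After 3 (delete_current): list=[3, 7, 1, 5] cursor@3
After 4 (insert_before(17)): list=[17, 3, 7, 1, 5] cursor@3
After 5 (delete_current): list=[17, 7, 1, 5] cursor@7
After 6 (delete_current): list=[17, 1, 5] cursor@1
After 7 (insert_before(19)): list=[17, 19, 1, 5] cursor@1
After 8 (delete_current): list=[17, 19, 5] cursor@5
After 9 (delete_current): list=[17, 19] cursor@19

Answer: 19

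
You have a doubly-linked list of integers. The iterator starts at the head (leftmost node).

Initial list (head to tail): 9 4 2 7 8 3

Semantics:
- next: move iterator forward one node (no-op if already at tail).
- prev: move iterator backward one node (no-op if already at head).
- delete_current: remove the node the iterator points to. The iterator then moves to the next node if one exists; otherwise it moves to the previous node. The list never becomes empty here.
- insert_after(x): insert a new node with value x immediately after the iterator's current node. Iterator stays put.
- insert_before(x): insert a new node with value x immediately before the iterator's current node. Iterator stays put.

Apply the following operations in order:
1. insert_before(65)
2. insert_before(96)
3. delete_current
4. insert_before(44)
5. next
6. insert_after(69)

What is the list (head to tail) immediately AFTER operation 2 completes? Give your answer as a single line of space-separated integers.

After 1 (insert_before(65)): list=[65, 9, 4, 2, 7, 8, 3] cursor@9
After 2 (insert_before(96)): list=[65, 96, 9, 4, 2, 7, 8, 3] cursor@9

Answer: 65 96 9 4 2 7 8 3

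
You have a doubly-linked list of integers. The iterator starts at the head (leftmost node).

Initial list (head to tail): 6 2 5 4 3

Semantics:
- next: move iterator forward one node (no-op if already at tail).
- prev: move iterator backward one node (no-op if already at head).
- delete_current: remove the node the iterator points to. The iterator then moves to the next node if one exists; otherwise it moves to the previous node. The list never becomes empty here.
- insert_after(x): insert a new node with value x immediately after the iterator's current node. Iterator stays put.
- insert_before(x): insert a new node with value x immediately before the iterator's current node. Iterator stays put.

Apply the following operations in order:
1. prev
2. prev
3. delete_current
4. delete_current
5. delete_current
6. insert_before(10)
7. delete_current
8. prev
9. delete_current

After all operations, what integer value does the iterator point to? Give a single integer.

After 1 (prev): list=[6, 2, 5, 4, 3] cursor@6
After 2 (prev): list=[6, 2, 5, 4, 3] cursor@6
After 3 (delete_current): list=[2, 5, 4, 3] cursor@2
After 4 (delete_current): list=[5, 4, 3] cursor@5
After 5 (delete_current): list=[4, 3] cursor@4
After 6 (insert_before(10)): list=[10, 4, 3] cursor@4
After 7 (delete_current): list=[10, 3] cursor@3
After 8 (prev): list=[10, 3] cursor@10
After 9 (delete_current): list=[3] cursor@3

Answer: 3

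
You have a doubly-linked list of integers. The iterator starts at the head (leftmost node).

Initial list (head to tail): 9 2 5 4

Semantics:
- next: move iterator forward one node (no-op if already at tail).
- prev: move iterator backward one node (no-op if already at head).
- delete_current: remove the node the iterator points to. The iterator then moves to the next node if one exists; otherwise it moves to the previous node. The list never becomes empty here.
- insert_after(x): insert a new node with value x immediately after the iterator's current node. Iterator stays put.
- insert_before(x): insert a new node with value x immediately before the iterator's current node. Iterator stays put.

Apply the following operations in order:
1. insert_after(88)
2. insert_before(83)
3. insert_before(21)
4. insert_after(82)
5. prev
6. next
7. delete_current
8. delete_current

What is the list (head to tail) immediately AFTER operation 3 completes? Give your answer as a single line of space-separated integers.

Answer: 83 21 9 88 2 5 4

Derivation:
After 1 (insert_after(88)): list=[9, 88, 2, 5, 4] cursor@9
After 2 (insert_before(83)): list=[83, 9, 88, 2, 5, 4] cursor@9
After 3 (insert_before(21)): list=[83, 21, 9, 88, 2, 5, 4] cursor@9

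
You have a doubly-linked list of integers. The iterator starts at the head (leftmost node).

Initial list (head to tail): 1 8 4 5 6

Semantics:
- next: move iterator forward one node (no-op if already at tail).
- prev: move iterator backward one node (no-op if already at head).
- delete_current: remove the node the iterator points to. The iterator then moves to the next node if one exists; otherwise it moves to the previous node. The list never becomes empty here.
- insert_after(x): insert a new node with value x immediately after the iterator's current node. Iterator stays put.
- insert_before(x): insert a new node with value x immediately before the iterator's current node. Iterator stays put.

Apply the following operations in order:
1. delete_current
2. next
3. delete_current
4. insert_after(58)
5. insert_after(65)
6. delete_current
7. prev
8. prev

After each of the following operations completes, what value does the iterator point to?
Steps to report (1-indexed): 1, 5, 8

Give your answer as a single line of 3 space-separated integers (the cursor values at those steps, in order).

Answer: 8 5 8

Derivation:
After 1 (delete_current): list=[8, 4, 5, 6] cursor@8
After 2 (next): list=[8, 4, 5, 6] cursor@4
After 3 (delete_current): list=[8, 5, 6] cursor@5
After 4 (insert_after(58)): list=[8, 5, 58, 6] cursor@5
After 5 (insert_after(65)): list=[8, 5, 65, 58, 6] cursor@5
After 6 (delete_current): list=[8, 65, 58, 6] cursor@65
After 7 (prev): list=[8, 65, 58, 6] cursor@8
After 8 (prev): list=[8, 65, 58, 6] cursor@8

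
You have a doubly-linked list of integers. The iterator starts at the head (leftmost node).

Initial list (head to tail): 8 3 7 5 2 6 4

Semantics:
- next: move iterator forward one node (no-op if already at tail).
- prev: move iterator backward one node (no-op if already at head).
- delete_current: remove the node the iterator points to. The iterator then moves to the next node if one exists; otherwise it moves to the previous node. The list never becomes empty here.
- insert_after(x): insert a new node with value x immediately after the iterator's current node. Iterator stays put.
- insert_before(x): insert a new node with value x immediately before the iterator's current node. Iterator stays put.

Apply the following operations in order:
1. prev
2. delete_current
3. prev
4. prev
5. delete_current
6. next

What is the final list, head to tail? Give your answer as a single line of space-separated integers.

After 1 (prev): list=[8, 3, 7, 5, 2, 6, 4] cursor@8
After 2 (delete_current): list=[3, 7, 5, 2, 6, 4] cursor@3
After 3 (prev): list=[3, 7, 5, 2, 6, 4] cursor@3
After 4 (prev): list=[3, 7, 5, 2, 6, 4] cursor@3
After 5 (delete_current): list=[7, 5, 2, 6, 4] cursor@7
After 6 (next): list=[7, 5, 2, 6, 4] cursor@5

Answer: 7 5 2 6 4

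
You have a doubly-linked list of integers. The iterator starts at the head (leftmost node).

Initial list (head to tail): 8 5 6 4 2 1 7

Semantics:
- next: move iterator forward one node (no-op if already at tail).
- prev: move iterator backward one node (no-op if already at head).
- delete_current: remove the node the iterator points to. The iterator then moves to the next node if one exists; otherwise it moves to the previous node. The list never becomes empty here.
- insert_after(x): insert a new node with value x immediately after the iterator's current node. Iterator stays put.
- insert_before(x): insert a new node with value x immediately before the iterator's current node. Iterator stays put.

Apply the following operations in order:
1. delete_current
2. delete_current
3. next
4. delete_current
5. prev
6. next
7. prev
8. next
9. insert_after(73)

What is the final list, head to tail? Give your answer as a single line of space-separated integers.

Answer: 6 2 73 1 7

Derivation:
After 1 (delete_current): list=[5, 6, 4, 2, 1, 7] cursor@5
After 2 (delete_current): list=[6, 4, 2, 1, 7] cursor@6
After 3 (next): list=[6, 4, 2, 1, 7] cursor@4
After 4 (delete_current): list=[6, 2, 1, 7] cursor@2
After 5 (prev): list=[6, 2, 1, 7] cursor@6
After 6 (next): list=[6, 2, 1, 7] cursor@2
After 7 (prev): list=[6, 2, 1, 7] cursor@6
After 8 (next): list=[6, 2, 1, 7] cursor@2
After 9 (insert_after(73)): list=[6, 2, 73, 1, 7] cursor@2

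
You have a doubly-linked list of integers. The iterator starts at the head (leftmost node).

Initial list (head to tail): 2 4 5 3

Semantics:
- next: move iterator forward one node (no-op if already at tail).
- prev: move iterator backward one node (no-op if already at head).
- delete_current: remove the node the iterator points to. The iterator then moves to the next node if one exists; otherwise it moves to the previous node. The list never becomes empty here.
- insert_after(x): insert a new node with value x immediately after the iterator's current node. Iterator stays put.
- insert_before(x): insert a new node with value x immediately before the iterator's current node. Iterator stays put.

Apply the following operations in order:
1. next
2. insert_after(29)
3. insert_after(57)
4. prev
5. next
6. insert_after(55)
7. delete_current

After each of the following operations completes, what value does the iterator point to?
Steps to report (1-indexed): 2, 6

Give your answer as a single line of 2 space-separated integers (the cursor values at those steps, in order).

Answer: 4 4

Derivation:
After 1 (next): list=[2, 4, 5, 3] cursor@4
After 2 (insert_after(29)): list=[2, 4, 29, 5, 3] cursor@4
After 3 (insert_after(57)): list=[2, 4, 57, 29, 5, 3] cursor@4
After 4 (prev): list=[2, 4, 57, 29, 5, 3] cursor@2
After 5 (next): list=[2, 4, 57, 29, 5, 3] cursor@4
After 6 (insert_after(55)): list=[2, 4, 55, 57, 29, 5, 3] cursor@4
After 7 (delete_current): list=[2, 55, 57, 29, 5, 3] cursor@55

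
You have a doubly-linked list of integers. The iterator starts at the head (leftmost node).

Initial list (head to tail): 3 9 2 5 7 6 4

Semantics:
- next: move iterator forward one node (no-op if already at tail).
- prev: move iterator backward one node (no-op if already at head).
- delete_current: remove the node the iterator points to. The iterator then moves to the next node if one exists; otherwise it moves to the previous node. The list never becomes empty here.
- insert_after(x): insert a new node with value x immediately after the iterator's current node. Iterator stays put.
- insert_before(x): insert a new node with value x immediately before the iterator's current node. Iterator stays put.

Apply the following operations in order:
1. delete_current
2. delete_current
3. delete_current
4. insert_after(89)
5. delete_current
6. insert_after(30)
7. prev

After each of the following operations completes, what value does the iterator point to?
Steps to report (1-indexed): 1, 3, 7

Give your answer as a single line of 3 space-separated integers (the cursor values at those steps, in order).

Answer: 9 5 89

Derivation:
After 1 (delete_current): list=[9, 2, 5, 7, 6, 4] cursor@9
After 2 (delete_current): list=[2, 5, 7, 6, 4] cursor@2
After 3 (delete_current): list=[5, 7, 6, 4] cursor@5
After 4 (insert_after(89)): list=[5, 89, 7, 6, 4] cursor@5
After 5 (delete_current): list=[89, 7, 6, 4] cursor@89
After 6 (insert_after(30)): list=[89, 30, 7, 6, 4] cursor@89
After 7 (prev): list=[89, 30, 7, 6, 4] cursor@89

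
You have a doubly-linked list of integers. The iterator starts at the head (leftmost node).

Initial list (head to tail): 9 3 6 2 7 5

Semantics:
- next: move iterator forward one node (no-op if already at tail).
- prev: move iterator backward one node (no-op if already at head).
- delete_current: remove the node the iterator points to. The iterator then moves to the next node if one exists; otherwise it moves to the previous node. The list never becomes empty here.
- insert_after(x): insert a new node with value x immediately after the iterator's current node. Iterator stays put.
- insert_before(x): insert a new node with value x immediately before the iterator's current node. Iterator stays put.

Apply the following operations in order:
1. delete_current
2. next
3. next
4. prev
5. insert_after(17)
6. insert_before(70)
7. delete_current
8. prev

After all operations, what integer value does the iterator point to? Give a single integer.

Answer: 70

Derivation:
After 1 (delete_current): list=[3, 6, 2, 7, 5] cursor@3
After 2 (next): list=[3, 6, 2, 7, 5] cursor@6
After 3 (next): list=[3, 6, 2, 7, 5] cursor@2
After 4 (prev): list=[3, 6, 2, 7, 5] cursor@6
After 5 (insert_after(17)): list=[3, 6, 17, 2, 7, 5] cursor@6
After 6 (insert_before(70)): list=[3, 70, 6, 17, 2, 7, 5] cursor@6
After 7 (delete_current): list=[3, 70, 17, 2, 7, 5] cursor@17
After 8 (prev): list=[3, 70, 17, 2, 7, 5] cursor@70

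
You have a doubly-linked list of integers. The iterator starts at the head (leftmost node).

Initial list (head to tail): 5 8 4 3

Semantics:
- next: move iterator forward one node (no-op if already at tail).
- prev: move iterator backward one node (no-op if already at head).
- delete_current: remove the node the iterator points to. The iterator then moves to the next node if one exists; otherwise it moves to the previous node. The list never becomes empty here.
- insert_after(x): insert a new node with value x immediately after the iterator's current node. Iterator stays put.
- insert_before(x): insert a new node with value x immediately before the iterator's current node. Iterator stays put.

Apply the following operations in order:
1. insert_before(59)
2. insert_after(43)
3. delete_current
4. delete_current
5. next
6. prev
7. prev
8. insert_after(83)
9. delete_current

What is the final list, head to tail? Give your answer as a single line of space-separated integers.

After 1 (insert_before(59)): list=[59, 5, 8, 4, 3] cursor@5
After 2 (insert_after(43)): list=[59, 5, 43, 8, 4, 3] cursor@5
After 3 (delete_current): list=[59, 43, 8, 4, 3] cursor@43
After 4 (delete_current): list=[59, 8, 4, 3] cursor@8
After 5 (next): list=[59, 8, 4, 3] cursor@4
After 6 (prev): list=[59, 8, 4, 3] cursor@8
After 7 (prev): list=[59, 8, 4, 3] cursor@59
After 8 (insert_after(83)): list=[59, 83, 8, 4, 3] cursor@59
After 9 (delete_current): list=[83, 8, 4, 3] cursor@83

Answer: 83 8 4 3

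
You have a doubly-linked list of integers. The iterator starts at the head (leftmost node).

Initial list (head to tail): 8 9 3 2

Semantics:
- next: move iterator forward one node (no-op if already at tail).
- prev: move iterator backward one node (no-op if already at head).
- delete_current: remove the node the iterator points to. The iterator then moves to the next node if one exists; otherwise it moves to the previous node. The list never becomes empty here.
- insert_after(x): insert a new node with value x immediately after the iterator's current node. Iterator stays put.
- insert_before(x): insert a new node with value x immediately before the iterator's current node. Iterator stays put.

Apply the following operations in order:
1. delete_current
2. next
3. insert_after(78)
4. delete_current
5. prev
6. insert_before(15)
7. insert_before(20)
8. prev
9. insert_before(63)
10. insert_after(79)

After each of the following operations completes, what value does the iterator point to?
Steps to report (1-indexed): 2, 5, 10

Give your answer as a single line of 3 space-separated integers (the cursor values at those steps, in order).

After 1 (delete_current): list=[9, 3, 2] cursor@9
After 2 (next): list=[9, 3, 2] cursor@3
After 3 (insert_after(78)): list=[9, 3, 78, 2] cursor@3
After 4 (delete_current): list=[9, 78, 2] cursor@78
After 5 (prev): list=[9, 78, 2] cursor@9
After 6 (insert_before(15)): list=[15, 9, 78, 2] cursor@9
After 7 (insert_before(20)): list=[15, 20, 9, 78, 2] cursor@9
After 8 (prev): list=[15, 20, 9, 78, 2] cursor@20
After 9 (insert_before(63)): list=[15, 63, 20, 9, 78, 2] cursor@20
After 10 (insert_after(79)): list=[15, 63, 20, 79, 9, 78, 2] cursor@20

Answer: 3 9 20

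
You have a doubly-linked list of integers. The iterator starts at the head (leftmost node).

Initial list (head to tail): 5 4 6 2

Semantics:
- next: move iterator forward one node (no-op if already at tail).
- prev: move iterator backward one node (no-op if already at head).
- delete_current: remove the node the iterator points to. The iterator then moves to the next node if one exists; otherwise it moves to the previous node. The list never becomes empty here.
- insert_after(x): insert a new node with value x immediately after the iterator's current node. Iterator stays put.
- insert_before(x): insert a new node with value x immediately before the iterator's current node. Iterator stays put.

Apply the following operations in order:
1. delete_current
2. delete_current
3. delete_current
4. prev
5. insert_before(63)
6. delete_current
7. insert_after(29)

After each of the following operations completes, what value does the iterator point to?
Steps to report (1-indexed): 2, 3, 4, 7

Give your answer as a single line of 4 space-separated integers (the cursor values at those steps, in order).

After 1 (delete_current): list=[4, 6, 2] cursor@4
After 2 (delete_current): list=[6, 2] cursor@6
After 3 (delete_current): list=[2] cursor@2
After 4 (prev): list=[2] cursor@2
After 5 (insert_before(63)): list=[63, 2] cursor@2
After 6 (delete_current): list=[63] cursor@63
After 7 (insert_after(29)): list=[63, 29] cursor@63

Answer: 6 2 2 63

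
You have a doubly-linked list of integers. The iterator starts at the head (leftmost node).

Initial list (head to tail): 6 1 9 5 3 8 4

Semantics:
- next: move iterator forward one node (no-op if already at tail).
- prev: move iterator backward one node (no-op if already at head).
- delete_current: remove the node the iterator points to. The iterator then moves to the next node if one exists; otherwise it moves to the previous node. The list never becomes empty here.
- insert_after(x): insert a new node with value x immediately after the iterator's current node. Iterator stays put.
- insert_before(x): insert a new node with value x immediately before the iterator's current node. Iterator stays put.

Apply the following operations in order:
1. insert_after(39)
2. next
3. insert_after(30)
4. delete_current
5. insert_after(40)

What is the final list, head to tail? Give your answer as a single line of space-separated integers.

After 1 (insert_after(39)): list=[6, 39, 1, 9, 5, 3, 8, 4] cursor@6
After 2 (next): list=[6, 39, 1, 9, 5, 3, 8, 4] cursor@39
After 3 (insert_after(30)): list=[6, 39, 30, 1, 9, 5, 3, 8, 4] cursor@39
After 4 (delete_current): list=[6, 30, 1, 9, 5, 3, 8, 4] cursor@30
After 5 (insert_after(40)): list=[6, 30, 40, 1, 9, 5, 3, 8, 4] cursor@30

Answer: 6 30 40 1 9 5 3 8 4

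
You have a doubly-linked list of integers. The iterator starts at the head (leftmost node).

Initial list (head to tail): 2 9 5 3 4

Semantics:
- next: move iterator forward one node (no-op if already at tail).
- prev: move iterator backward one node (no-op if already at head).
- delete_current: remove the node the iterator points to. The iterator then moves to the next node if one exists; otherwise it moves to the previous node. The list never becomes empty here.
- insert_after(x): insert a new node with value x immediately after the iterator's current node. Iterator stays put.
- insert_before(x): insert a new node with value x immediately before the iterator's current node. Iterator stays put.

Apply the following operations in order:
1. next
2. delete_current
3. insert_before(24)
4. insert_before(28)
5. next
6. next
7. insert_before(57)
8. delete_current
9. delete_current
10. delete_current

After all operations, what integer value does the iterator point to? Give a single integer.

Answer: 5

Derivation:
After 1 (next): list=[2, 9, 5, 3, 4] cursor@9
After 2 (delete_current): list=[2, 5, 3, 4] cursor@5
After 3 (insert_before(24)): list=[2, 24, 5, 3, 4] cursor@5
After 4 (insert_before(28)): list=[2, 24, 28, 5, 3, 4] cursor@5
After 5 (next): list=[2, 24, 28, 5, 3, 4] cursor@3
After 6 (next): list=[2, 24, 28, 5, 3, 4] cursor@4
After 7 (insert_before(57)): list=[2, 24, 28, 5, 3, 57, 4] cursor@4
After 8 (delete_current): list=[2, 24, 28, 5, 3, 57] cursor@57
After 9 (delete_current): list=[2, 24, 28, 5, 3] cursor@3
After 10 (delete_current): list=[2, 24, 28, 5] cursor@5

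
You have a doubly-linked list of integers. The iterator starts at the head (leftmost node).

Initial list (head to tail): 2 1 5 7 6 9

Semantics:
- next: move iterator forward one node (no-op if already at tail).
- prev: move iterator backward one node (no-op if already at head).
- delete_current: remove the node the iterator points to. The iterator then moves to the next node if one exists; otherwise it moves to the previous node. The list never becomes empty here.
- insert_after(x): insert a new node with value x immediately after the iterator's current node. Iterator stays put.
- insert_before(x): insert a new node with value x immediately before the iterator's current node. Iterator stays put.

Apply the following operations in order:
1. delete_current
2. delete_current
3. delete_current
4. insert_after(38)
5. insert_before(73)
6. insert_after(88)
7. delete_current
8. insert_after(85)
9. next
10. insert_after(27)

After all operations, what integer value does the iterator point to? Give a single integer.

After 1 (delete_current): list=[1, 5, 7, 6, 9] cursor@1
After 2 (delete_current): list=[5, 7, 6, 9] cursor@5
After 3 (delete_current): list=[7, 6, 9] cursor@7
After 4 (insert_after(38)): list=[7, 38, 6, 9] cursor@7
After 5 (insert_before(73)): list=[73, 7, 38, 6, 9] cursor@7
After 6 (insert_after(88)): list=[73, 7, 88, 38, 6, 9] cursor@7
After 7 (delete_current): list=[73, 88, 38, 6, 9] cursor@88
After 8 (insert_after(85)): list=[73, 88, 85, 38, 6, 9] cursor@88
After 9 (next): list=[73, 88, 85, 38, 6, 9] cursor@85
After 10 (insert_after(27)): list=[73, 88, 85, 27, 38, 6, 9] cursor@85

Answer: 85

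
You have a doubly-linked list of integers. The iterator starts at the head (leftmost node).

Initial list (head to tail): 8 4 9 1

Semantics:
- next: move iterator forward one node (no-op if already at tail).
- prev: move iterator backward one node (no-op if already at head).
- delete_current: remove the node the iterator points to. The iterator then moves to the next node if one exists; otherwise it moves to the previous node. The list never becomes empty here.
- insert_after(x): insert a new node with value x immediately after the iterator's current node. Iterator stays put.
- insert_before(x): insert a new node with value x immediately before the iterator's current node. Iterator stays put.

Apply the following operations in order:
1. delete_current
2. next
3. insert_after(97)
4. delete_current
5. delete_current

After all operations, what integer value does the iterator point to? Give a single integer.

After 1 (delete_current): list=[4, 9, 1] cursor@4
After 2 (next): list=[4, 9, 1] cursor@9
After 3 (insert_after(97)): list=[4, 9, 97, 1] cursor@9
After 4 (delete_current): list=[4, 97, 1] cursor@97
After 5 (delete_current): list=[4, 1] cursor@1

Answer: 1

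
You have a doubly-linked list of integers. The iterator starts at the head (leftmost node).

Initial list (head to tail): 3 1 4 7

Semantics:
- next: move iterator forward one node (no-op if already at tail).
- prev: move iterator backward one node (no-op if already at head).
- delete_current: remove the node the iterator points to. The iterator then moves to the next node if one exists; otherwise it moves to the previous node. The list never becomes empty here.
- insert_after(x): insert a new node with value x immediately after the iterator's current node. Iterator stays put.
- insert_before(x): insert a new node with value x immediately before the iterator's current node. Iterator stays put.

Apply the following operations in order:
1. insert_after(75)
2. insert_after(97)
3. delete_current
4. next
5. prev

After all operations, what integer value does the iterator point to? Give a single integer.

After 1 (insert_after(75)): list=[3, 75, 1, 4, 7] cursor@3
After 2 (insert_after(97)): list=[3, 97, 75, 1, 4, 7] cursor@3
After 3 (delete_current): list=[97, 75, 1, 4, 7] cursor@97
After 4 (next): list=[97, 75, 1, 4, 7] cursor@75
After 5 (prev): list=[97, 75, 1, 4, 7] cursor@97

Answer: 97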